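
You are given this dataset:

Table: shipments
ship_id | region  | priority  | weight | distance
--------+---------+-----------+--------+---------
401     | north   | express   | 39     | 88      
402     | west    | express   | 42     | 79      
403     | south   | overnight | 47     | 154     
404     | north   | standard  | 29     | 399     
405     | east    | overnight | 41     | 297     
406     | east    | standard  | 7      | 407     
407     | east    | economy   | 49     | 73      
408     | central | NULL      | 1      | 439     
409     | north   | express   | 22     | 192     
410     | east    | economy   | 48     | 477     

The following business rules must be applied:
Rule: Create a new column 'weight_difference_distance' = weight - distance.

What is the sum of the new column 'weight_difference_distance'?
-2280

Step 1: For each record, compute weight - distance
Example calculations:
  39 - 88 = -49
  42 - 79 = -37
  47 - 154 = -107
  ...
Step 2: Sum all derived values
Step 3: Total = -2280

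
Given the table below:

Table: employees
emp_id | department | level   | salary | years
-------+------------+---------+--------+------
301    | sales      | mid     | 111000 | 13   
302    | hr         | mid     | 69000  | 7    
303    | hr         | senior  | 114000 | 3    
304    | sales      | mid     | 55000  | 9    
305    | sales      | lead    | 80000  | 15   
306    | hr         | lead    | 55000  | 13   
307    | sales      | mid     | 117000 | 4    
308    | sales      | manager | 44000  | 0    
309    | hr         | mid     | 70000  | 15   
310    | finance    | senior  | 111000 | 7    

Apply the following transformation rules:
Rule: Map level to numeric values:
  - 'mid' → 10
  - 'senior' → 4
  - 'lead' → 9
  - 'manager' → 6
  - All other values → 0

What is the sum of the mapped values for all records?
82

Step 1: Apply mapping to each record
Step 2: Count by status:
  'mid': 5 records × 10 = 50
  'senior': 2 records × 4 = 8
  'lead': 2 records × 9 = 18
  'manager': 1 records × 6 = 6
Step 3: Sum all mapped values = 82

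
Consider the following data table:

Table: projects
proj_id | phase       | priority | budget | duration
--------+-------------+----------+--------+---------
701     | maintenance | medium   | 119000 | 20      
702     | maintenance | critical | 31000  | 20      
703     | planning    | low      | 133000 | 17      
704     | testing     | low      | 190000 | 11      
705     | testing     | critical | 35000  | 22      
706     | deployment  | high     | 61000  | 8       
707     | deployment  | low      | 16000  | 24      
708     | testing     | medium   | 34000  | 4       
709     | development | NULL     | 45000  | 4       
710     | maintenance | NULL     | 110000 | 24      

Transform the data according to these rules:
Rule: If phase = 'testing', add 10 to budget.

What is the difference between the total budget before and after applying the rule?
30

Step 1: Original sum of budget = 774000
Step 2: 3 records have phase = 'testing'
Step 3: Each affected record changes by 10
Step 4: Total change = 3 × 10 = 30
Step 5: New sum = 774000 + 30 = 774030
Step 6: Difference = |774030 - 774000| = 30
        (Sum increased by 30)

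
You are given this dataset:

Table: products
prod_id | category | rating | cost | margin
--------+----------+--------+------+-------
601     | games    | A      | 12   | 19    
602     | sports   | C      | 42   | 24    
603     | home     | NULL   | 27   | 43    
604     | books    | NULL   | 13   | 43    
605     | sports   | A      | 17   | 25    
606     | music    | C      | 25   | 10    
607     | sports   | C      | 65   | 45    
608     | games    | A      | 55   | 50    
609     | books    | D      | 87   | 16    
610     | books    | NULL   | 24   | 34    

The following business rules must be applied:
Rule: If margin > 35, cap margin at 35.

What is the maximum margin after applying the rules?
35

Step 1: Original maximum margin = 50
Step 2: Apply cap at 35
Step 3: 4 records had margin > 35 and were capped
Step 4: Maximum after transformation = 35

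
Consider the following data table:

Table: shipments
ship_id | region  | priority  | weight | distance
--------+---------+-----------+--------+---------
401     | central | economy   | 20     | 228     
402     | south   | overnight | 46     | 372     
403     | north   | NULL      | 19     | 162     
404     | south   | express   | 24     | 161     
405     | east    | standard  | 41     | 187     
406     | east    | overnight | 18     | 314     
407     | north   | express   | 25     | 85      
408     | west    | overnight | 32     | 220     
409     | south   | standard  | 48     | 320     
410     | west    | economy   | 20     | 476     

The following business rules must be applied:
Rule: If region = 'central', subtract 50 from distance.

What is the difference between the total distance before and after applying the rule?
50

Step 1: Original sum of distance = 2525
Step 2: 1 records have region = 'central'
Step 3: Each affected record changes by -50
Step 4: Total change = 1 × -50 = -50
Step 5: New sum = 2525 + -50 = 2475
Step 6: Difference = |2475 - 2525| = 50
        (Sum decreased by 50)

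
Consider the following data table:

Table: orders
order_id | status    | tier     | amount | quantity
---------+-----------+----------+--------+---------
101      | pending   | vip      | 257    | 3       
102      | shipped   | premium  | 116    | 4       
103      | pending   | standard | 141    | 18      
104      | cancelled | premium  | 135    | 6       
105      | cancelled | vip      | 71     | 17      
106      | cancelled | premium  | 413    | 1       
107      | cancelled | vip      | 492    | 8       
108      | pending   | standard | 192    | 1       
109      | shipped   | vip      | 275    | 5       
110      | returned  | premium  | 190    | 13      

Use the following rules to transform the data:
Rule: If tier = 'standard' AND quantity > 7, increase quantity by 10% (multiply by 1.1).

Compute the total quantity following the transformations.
77.8

Step 1: Find records where tier = 'standard' AND quantity > 7
Step 2: 1 records match, summing to 18
Step 3: After multiplier: 18 × 1.1 = 19.8
Step 4: Unaffected records sum: 58
Step 5: Final sum = 19.8 + 58 = 77.8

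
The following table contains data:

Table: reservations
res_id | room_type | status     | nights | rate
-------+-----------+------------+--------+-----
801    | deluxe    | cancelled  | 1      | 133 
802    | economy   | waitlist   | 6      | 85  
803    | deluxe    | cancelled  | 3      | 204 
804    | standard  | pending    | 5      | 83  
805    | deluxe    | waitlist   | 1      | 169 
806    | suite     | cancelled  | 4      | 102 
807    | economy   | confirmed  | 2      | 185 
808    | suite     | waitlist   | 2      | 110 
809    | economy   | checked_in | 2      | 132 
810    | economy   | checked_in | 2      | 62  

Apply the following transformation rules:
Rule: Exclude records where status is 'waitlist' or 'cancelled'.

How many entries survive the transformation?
4

Step 1: Count records to exclude
  - 3 (waitlist) + 3 (cancelled) = 6 records
Step 2: Total records: 10
Step 3: Remaining = 10 - 6 = 4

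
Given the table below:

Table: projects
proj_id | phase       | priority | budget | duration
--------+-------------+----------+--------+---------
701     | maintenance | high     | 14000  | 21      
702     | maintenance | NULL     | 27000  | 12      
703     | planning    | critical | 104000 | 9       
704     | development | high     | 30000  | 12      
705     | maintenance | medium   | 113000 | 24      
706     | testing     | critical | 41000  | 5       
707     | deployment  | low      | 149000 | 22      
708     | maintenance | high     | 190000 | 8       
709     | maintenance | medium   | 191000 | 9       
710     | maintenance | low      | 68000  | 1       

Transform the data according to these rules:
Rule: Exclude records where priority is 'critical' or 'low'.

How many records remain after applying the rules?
6

Step 1: Count records to exclude
  - 2 (critical) + 2 (low) = 4 records
Step 2: Total records: 10
Step 3: Remaining = 10 - 4 = 6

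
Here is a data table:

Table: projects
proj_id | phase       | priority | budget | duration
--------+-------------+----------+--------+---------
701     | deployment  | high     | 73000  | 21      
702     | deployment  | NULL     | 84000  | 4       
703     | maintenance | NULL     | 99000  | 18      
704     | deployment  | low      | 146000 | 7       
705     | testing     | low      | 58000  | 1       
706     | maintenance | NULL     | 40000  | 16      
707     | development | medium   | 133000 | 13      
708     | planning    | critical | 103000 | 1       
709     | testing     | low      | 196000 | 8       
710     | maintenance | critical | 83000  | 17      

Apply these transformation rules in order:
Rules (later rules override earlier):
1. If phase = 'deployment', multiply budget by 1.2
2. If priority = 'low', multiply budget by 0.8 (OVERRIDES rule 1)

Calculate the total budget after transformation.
966400.0

Step 1: Rule 2 takes priority for records with priority = 'low'
  - 3 records: 400000 × 0.8 = 320000.0
Step 2: Rule 1 applies to remaining records with phase = 'deployment'
  - 2 records: 157000 × 1.2 = 188400.0
Step 3: Other records unchanged: 458000
Step 4: Final sum = 320000.0 + 188400.0 + 458000 = 966400.0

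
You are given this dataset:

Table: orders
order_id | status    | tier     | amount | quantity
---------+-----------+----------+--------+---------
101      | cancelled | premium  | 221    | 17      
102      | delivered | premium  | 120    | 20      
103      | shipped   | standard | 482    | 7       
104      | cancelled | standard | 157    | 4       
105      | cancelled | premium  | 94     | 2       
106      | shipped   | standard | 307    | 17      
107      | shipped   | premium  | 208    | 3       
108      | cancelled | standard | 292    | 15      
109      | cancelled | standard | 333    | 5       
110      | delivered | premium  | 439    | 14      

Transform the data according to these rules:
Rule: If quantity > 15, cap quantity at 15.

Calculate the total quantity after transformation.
95

Step 1: 3 records have quantity > 15
Step 2: These records originally summed to 54
Step 3: After capping: 3 × 15 = 45
Step 4: Unaffected records sum: 50
Step 5: Final sum = 45 + 50 = 95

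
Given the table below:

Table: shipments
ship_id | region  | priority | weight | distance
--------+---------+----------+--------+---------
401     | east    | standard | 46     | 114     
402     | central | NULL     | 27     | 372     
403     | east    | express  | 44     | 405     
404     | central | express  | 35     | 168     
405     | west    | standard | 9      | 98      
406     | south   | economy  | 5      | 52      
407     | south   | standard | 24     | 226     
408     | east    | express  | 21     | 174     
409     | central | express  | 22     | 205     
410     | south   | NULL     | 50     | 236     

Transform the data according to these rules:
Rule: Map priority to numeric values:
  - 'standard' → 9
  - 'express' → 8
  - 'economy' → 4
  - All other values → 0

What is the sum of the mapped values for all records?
63

Step 1: Apply mapping to each record
Step 2: Count by status:
  'standard': 3 records × 9 = 27
  'express': 4 records × 8 = 32
  'economy': 1 records × 4 = 4
Step 3: Sum all mapped values = 63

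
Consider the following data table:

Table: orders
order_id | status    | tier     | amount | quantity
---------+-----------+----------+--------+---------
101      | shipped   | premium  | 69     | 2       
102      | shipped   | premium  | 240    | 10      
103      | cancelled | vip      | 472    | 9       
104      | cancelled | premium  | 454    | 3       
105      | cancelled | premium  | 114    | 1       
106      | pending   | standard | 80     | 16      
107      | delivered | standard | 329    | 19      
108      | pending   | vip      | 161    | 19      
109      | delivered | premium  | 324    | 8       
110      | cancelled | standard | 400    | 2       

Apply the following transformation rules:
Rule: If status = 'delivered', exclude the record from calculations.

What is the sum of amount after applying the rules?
1990

Step 1: Identify records where status = 'delivered'
Step 2: The excluded records sum to 653
Step 3: Original total amount = 2643
Step 4: Remaining total = 2643 - 653 = 1990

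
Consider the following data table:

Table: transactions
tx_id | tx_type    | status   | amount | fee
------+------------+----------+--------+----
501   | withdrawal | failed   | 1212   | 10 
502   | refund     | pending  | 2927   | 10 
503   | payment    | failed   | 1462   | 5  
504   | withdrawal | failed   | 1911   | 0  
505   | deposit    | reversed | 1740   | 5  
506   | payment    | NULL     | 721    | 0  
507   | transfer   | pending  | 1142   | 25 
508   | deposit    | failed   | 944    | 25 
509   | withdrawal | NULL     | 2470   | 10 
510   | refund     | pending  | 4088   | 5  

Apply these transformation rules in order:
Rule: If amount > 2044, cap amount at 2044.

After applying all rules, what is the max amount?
2044

Step 1: Original maximum amount = 4088
Step 2: Apply cap at 2044
Step 3: 3 records had amount > 2044 and were capped
Step 4: Maximum after transformation = 2044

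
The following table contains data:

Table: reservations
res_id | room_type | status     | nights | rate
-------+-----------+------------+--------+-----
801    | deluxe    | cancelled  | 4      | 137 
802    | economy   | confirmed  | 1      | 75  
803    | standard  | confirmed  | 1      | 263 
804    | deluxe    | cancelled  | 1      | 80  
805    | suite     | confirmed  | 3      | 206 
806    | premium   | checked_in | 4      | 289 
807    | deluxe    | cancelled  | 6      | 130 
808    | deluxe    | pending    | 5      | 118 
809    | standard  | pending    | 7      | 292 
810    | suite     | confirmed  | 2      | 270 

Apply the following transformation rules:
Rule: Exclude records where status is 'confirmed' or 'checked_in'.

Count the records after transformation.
5

Step 1: Count records to exclude
  - 4 (confirmed) + 1 (checked_in) = 5 records
Step 2: Total records: 10
Step 3: Remaining = 10 - 5 = 5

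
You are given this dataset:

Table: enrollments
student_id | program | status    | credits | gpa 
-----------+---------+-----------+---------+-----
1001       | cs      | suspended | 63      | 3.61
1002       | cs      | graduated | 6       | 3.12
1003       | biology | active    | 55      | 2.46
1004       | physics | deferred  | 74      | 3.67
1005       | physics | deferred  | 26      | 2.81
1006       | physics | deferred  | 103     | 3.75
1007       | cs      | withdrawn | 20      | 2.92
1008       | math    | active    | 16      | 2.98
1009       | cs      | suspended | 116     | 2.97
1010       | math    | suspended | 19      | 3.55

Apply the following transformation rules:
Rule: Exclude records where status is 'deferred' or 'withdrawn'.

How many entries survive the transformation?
6

Step 1: Count records to exclude
  - 3 (deferred) + 1 (withdrawn) = 4 records
Step 2: Total records: 10
Step 3: Remaining = 10 - 4 = 6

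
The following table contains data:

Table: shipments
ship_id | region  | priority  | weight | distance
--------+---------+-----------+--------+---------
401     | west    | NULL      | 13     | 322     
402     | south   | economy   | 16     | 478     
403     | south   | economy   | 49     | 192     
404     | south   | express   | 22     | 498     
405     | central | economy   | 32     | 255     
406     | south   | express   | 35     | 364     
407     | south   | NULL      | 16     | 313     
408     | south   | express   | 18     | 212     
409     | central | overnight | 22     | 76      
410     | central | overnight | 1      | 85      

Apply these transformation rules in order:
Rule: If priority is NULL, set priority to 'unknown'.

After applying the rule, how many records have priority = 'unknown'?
2

Step 1: Count records where priority IS NULL
Step 2: Found 2 records with NULL priority
Step 3: These records will have priority set to 'unknown'
Step 4: Records already having priority = 'unknown': 0
Step 5: Answer: 2 + 0 = 2 records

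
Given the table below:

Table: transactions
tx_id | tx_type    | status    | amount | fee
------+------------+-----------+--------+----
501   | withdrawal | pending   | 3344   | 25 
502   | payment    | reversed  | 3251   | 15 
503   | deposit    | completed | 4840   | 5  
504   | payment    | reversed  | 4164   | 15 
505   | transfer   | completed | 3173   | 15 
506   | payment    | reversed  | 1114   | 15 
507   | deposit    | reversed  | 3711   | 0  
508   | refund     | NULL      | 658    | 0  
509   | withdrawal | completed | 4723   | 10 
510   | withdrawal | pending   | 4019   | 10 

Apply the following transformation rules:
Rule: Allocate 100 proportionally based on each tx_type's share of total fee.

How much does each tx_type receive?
deposit: 4.55, payment: 40.91, refund: 0.0, transfer: 13.64, withdrawal: 40.91

Step 1: Calculate total fee = 110
Step 2: Calculate each tx_type's proportion:
  deposit: 5/110 = 4.55% → 4.55
  payment: 45/110 = 40.91% → 40.91
  refund: 0/110 = 0.00% → 0.0
  transfer: 15/110 = 13.64% → 13.64
  withdrawal: 45/110 = 40.91% → 40.91
Step 3: Verify: sum of allocations ≈ 100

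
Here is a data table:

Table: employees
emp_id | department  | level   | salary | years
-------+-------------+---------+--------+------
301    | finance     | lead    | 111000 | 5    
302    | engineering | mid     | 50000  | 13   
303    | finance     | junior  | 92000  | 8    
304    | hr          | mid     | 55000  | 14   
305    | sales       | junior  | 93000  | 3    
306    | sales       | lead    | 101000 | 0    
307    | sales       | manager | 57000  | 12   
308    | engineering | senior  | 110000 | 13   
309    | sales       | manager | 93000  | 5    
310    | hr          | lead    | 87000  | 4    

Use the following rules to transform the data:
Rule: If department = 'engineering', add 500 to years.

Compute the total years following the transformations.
1077

Step 1: Count records where department = 'engineering': 2
Step 2: Total bonus added: 2 × 500 = 1000
Step 3: Original sum of years: 77
Step 4: Final sum = 77 + 1000 = 1077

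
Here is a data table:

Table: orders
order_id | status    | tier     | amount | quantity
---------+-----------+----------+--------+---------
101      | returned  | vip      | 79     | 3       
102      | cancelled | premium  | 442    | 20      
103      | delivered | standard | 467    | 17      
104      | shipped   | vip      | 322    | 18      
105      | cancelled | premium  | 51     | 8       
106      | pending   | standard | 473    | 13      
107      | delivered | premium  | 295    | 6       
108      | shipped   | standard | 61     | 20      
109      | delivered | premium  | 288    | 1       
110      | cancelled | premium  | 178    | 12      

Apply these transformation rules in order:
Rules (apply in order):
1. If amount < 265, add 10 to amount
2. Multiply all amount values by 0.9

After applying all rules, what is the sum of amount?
2426.4

Step 1: Apply Rule 1 - Add 10 to records with amount < 265
  - 4 records affected: 369 + (4 × 10) = 409
  - Unaffected records: 2287
  - Sum after Rule 1: 2696
Step 2: Apply Rule 2 - Multiply all by 0.9
  - 2696 × 0.9 = 2426.4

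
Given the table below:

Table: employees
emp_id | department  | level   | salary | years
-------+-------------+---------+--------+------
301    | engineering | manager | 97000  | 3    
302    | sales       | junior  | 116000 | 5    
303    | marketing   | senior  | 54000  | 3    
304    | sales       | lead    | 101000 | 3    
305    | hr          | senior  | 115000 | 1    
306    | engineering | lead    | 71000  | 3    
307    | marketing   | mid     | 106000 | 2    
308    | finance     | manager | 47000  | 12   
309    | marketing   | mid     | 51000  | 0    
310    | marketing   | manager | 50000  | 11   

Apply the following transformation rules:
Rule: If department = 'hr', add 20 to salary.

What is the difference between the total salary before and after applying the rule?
20

Step 1: Original sum of salary = 808000
Step 2: 1 records have department = 'hr'
Step 3: Each affected record changes by 20
Step 4: Total change = 1 × 20 = 20
Step 5: New sum = 808000 + 20 = 808020
Step 6: Difference = |808020 - 808000| = 20
        (Sum increased by 20)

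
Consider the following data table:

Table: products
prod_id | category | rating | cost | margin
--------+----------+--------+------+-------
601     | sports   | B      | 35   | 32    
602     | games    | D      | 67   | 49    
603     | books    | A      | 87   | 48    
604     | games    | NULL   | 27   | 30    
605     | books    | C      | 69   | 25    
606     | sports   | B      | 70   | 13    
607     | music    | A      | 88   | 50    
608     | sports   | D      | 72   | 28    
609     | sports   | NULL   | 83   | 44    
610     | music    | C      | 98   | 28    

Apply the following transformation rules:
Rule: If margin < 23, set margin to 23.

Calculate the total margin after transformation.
357

Step 1: 1 records have margin < 23
Step 2: These records originally summed to 13
Step 3: After setting to minimum: 1 × 23 = 23
Step 4: Unaffected records sum: 334
Step 5: Final sum = 23 + 334 = 357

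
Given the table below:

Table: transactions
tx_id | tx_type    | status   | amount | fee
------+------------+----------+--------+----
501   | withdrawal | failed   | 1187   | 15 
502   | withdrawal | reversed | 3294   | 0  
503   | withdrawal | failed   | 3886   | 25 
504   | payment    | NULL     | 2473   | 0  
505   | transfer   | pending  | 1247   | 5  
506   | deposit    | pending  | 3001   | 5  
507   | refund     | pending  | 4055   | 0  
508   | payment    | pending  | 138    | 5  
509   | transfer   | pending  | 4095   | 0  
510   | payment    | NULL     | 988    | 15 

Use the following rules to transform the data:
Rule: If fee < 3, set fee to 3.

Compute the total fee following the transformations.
82

Step 1: 4 records have fee < 3
Step 2: These records originally summed to 0
Step 3: After setting to minimum: 4 × 3 = 12
Step 4: Unaffected records sum: 70
Step 5: Final sum = 12 + 70 = 82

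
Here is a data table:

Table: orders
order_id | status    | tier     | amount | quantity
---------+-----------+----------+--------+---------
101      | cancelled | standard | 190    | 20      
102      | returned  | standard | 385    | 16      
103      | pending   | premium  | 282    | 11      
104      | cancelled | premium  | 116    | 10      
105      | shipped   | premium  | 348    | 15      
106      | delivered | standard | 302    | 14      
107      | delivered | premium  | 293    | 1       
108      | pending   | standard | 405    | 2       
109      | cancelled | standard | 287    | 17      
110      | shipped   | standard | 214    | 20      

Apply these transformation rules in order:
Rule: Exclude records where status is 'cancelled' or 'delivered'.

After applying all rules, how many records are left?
5

Step 1: Count records to exclude
  - 3 (cancelled) + 2 (delivered) = 5 records
Step 2: Total records: 10
Step 3: Remaining = 10 - 5 = 5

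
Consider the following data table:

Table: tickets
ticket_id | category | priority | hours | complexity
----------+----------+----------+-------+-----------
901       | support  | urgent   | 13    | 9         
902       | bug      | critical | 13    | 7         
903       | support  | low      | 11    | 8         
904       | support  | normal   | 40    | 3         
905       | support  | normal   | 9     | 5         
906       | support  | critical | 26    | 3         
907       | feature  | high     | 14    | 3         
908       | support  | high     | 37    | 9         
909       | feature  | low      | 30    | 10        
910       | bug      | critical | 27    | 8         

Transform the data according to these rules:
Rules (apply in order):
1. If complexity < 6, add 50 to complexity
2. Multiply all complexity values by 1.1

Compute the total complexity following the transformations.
291.5

Step 1: Apply Rule 1 - Add 50 to records with complexity < 6
  - 4 records affected: 14 + (4 × 50) = 214
  - Unaffected records: 51
  - Sum after Rule 1: 265
Step 2: Apply Rule 2 - Multiply all by 1.1
  - 265 × 1.1 = 291.5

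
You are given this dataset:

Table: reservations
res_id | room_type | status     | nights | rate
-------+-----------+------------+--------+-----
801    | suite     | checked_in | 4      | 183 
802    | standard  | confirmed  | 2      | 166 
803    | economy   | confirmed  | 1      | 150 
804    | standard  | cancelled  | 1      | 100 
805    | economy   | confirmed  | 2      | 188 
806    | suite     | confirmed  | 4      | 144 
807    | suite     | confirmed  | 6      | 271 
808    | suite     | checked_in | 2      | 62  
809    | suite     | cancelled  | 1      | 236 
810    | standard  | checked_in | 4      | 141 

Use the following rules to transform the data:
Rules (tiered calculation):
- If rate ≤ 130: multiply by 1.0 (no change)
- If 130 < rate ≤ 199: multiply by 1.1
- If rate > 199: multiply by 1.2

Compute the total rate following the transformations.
1839.6

Step 1: Tier 1 (rate ≤ 130): 2 records, sum = 162 × 1.0 = 162.0
Step 2: Tier 2 (130 < rate ≤ 199): 6 records, sum = 972 × 1.1 = 1069.2
Step 3: Tier 3 (rate > 199): 2 records, sum = 507 × 1.2 = 608.4
Step 4: Final sum = 162.0 + 1069.2 + 608.4 = 1839.6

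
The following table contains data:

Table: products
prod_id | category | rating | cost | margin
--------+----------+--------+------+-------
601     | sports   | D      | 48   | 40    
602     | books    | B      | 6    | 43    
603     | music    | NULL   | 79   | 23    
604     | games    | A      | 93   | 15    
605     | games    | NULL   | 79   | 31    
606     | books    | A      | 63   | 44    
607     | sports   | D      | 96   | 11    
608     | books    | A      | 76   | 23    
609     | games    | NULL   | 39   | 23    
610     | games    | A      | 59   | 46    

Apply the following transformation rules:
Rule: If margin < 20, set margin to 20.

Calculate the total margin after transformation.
313

Step 1: 2 records have margin < 20
Step 2: These records originally summed to 26
Step 3: After setting to minimum: 2 × 20 = 40
Step 4: Unaffected records sum: 273
Step 5: Final sum = 40 + 273 = 313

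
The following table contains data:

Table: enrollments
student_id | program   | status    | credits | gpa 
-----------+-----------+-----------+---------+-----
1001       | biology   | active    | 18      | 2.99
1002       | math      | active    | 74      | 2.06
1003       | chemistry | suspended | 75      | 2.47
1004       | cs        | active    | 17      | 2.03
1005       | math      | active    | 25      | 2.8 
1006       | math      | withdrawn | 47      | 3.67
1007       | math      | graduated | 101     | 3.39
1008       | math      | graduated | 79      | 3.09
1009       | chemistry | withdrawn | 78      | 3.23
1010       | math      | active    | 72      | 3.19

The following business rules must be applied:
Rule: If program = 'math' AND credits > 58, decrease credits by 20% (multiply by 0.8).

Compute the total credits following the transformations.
520.8

Step 1: Find records where program = 'math' AND credits > 58
Step 2: 4 records match, summing to 326
Step 3: After multiplier: 326 × 0.8 = 260.8
Step 4: Unaffected records sum: 260
Step 5: Final sum = 260.8 + 260 = 520.8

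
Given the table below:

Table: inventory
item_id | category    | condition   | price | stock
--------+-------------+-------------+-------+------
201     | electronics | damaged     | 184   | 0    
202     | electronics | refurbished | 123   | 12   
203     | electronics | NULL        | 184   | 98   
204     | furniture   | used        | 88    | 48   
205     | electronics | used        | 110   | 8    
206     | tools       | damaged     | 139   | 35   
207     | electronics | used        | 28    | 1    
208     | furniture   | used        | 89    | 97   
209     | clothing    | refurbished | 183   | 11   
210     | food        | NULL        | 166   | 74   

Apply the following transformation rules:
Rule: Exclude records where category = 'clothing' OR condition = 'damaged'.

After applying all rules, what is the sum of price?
788

Step 1: Find records where category = 'clothing' OR condition = 'damaged'
Step 2: 3 records match, summing to 506
Step 3: Original sum: 1294
Step 4: Remaining sum = 1294 - 506 = 788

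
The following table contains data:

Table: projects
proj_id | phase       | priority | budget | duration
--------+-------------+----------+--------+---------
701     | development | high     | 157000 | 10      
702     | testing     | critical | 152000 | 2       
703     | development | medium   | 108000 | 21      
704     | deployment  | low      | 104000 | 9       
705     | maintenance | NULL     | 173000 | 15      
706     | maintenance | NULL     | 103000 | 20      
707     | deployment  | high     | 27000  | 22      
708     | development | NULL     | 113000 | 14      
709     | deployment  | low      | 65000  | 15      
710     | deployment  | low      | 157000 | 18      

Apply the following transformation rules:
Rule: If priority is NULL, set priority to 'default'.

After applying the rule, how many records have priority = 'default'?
3

Step 1: Count records where priority IS NULL
Step 2: Found 3 records with NULL priority
Step 3: These records will have priority set to 'default'
Step 4: Records already having priority = 'default': 0
Step 5: Answer: 3 + 0 = 3 records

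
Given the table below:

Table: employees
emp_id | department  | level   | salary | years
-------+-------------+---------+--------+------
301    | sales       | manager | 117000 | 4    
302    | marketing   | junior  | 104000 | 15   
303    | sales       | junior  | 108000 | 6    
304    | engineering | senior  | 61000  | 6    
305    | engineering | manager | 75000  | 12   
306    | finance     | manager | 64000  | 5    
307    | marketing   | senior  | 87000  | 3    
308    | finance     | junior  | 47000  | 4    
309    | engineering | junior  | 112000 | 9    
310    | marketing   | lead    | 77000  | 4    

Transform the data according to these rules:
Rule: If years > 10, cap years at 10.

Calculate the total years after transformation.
61

Step 1: 2 records have years > 10
Step 2: These records originally summed to 27
Step 3: After capping: 2 × 10 = 20
Step 4: Unaffected records sum: 41
Step 5: Final sum = 20 + 41 = 61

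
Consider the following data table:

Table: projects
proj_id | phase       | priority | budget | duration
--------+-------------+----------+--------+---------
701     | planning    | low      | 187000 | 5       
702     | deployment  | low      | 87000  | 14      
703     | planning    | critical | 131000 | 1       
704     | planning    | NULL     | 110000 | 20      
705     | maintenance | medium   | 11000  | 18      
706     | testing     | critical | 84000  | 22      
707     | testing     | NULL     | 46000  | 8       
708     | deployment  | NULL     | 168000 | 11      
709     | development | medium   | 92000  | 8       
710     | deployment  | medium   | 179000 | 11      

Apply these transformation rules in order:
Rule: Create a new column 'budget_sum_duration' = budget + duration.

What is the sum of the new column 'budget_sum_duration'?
1095118

Step 1: For each record, compute budget + duration
Example calculations:
  187000 + 5 = 187005
  87000 + 14 = 87014
  131000 + 1 = 131001
  ...
Step 2: Sum all derived values
Step 3: Total = 1095118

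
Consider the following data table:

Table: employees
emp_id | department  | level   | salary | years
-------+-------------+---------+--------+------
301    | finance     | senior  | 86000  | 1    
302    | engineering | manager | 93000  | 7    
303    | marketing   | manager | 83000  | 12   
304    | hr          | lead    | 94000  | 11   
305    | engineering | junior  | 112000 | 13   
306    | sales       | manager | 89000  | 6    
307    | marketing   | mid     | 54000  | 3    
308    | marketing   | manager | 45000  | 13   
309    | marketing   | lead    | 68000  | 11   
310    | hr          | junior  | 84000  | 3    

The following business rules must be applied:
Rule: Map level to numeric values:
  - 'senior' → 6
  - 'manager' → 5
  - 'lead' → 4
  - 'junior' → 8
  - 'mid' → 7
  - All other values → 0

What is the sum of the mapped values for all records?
57

Step 1: Apply mapping to each record
Step 2: Count by status:
  'senior': 1 records × 6 = 6
  'manager': 4 records × 5 = 20
  'lead': 2 records × 4 = 8
  'junior': 2 records × 8 = 16
  'mid': 1 records × 7 = 7
Step 3: Sum all mapped values = 57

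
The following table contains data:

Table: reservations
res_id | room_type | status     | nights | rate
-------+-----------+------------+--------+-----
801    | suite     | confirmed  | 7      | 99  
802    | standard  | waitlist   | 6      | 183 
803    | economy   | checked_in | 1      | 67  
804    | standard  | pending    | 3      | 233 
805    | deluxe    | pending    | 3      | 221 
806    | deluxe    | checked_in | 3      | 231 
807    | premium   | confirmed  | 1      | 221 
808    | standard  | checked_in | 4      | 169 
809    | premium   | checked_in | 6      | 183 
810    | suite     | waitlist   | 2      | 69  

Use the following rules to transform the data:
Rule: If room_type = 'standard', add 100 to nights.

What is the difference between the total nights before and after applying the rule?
300

Step 1: Original sum of nights = 36
Step 2: 3 records have room_type = 'standard'
Step 3: Each affected record changes by 100
Step 4: Total change = 3 × 100 = 300
Step 5: New sum = 36 + 300 = 336
Step 6: Difference = |336 - 36| = 300
        (Sum increased by 300)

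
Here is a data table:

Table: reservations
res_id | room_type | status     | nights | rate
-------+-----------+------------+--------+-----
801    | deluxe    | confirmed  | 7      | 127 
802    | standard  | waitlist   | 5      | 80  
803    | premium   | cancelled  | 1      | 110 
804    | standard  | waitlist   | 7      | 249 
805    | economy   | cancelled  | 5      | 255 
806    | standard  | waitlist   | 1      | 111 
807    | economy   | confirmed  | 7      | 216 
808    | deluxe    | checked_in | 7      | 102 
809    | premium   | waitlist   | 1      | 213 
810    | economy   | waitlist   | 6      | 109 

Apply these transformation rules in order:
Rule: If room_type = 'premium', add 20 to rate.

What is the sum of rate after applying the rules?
1612

Step 1: Count records where room_type = 'premium': 2
Step 2: Total bonus added: 2 × 20 = 40
Step 3: Original sum of rate: 1572
Step 4: Final sum = 1572 + 40 = 1612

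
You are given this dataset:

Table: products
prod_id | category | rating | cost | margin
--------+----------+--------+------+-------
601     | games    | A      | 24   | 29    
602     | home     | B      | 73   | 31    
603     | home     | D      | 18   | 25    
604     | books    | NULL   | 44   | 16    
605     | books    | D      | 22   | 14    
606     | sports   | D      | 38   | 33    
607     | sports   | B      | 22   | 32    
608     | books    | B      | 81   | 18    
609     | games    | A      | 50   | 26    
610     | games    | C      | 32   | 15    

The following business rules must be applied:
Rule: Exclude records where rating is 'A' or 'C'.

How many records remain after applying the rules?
7

Step 1: Count records to exclude
  - 2 (A) + 1 (C) = 3 records
Step 2: Total records: 10
Step 3: Remaining = 10 - 3 = 7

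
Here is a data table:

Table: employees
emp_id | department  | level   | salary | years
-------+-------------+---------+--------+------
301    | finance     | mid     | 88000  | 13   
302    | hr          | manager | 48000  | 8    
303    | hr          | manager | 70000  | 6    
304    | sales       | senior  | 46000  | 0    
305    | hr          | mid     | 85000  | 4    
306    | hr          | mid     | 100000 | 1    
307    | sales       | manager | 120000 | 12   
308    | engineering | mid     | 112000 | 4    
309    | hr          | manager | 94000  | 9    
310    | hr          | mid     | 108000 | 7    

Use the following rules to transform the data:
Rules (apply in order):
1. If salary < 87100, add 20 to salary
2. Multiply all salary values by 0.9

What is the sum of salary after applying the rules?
783972.0

Step 1: Apply Rule 1 - Add 20 to records with salary < 87100
  - 4 records affected: 249000 + (4 × 20) = 249080
  - Unaffected records: 622000
  - Sum after Rule 1: 871080
Step 2: Apply Rule 2 - Multiply all by 0.9
  - 871080 × 0.9 = 783972.0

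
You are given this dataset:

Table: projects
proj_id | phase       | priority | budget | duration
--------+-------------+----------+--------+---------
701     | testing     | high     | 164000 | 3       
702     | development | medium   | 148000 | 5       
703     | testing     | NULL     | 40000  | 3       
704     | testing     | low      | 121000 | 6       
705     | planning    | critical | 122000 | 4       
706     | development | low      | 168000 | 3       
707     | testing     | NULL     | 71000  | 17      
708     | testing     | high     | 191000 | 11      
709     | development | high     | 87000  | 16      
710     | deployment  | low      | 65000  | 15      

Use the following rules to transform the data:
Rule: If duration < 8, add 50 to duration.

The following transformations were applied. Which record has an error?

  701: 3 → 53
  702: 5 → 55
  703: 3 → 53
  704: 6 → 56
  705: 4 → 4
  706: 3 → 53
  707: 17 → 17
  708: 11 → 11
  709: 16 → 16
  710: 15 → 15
Record 705 has an error. The correct transformed value should be 54, not 4.

Step 1: Check each record against the rule
Step 2: Record 705 has duration = 4
Step 3: Since 4 < 8, the bonus should have been applied
Step 4: Correct value = 54, but claimed value = 4
Conclusion: Record 705 has the error.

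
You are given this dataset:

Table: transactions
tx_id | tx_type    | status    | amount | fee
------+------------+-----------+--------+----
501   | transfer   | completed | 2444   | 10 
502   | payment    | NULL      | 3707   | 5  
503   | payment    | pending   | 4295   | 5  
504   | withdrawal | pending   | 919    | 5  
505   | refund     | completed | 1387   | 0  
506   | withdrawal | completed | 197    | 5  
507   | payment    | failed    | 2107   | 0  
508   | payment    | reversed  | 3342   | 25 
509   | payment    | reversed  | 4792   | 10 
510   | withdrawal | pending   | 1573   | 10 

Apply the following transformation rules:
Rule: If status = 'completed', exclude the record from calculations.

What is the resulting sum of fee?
60

Step 1: Identify records where status = 'completed'
Step 2: The excluded records sum to 15
Step 3: Original total fee = 75
Step 4: Remaining total = 75 - 15 = 60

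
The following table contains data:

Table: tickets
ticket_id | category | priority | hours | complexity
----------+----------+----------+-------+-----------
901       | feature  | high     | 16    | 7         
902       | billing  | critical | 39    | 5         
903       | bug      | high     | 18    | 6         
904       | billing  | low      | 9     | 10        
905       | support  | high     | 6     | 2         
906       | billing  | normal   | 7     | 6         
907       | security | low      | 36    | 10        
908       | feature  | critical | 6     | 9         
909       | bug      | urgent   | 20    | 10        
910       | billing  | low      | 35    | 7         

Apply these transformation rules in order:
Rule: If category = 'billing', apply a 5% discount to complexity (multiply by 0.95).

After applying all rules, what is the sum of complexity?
70.6

Step 1: Records with category = 'billing' have total complexity = 28
Step 2: Apply multiplier: 28 × 0.95 = 26.6
Step 3: Other records total: 44
Step 4: Final sum = 26.6 + 44 = 70.6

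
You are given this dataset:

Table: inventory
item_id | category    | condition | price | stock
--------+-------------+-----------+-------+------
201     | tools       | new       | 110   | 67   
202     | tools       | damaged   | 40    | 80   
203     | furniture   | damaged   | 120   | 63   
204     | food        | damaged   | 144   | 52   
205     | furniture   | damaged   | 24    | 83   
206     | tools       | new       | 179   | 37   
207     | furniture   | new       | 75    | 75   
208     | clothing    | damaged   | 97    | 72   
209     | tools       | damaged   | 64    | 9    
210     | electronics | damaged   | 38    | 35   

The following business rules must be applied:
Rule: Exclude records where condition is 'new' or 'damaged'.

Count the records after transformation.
0

Step 1: Count records to exclude
  - 3 (new) + 7 (damaged) = 10 records
Step 2: Total records: 10
Step 3: Remaining = 10 - 10 = 0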